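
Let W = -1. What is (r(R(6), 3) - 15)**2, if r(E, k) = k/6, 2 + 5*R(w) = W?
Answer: 841/4 ≈ 210.25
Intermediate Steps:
R(w) = -3/5 (R(w) = -2/5 + (1/5)*(-1) = -2/5 - 1/5 = -3/5)
r(E, k) = k/6 (r(E, k) = k*(1/6) = k/6)
(r(R(6), 3) - 15)**2 = ((1/6)*3 - 15)**2 = (1/2 - 15)**2 = (-29/2)**2 = 841/4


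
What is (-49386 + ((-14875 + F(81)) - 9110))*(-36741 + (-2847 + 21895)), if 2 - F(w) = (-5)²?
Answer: 1298560042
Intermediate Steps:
F(w) = -23 (F(w) = 2 - 1*(-5)² = 2 - 1*25 = 2 - 25 = -23)
(-49386 + ((-14875 + F(81)) - 9110))*(-36741 + (-2847 + 21895)) = (-49386 + ((-14875 - 23) - 9110))*(-36741 + (-2847 + 21895)) = (-49386 + (-14898 - 9110))*(-36741 + 19048) = (-49386 - 24008)*(-17693) = -73394*(-17693) = 1298560042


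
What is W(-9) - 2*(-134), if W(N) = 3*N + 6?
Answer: 247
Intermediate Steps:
W(N) = 6 + 3*N
W(-9) - 2*(-134) = (6 + 3*(-9)) - 2*(-134) = (6 - 27) + 268 = -21 + 268 = 247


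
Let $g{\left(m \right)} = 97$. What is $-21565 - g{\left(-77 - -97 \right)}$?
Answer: $-21662$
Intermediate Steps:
$-21565 - g{\left(-77 - -97 \right)} = -21565 - 97 = -21662$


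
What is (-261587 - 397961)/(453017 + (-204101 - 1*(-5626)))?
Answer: -329774/127271 ≈ -2.5911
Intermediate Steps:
(-261587 - 397961)/(453017 + (-204101 - 1*(-5626))) = -659548/(453017 + (-204101 + 5626)) = -659548/(453017 - 198475) = -659548/254542 = -659548*1/254542 = -329774/127271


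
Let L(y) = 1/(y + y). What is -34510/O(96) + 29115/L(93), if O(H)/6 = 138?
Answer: 2241954205/414 ≈ 5.4153e+6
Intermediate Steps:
L(y) = 1/(2*y)
O(H) = 828 (O(H) = 6*138 = 828)
-34510/O(96) + 29115/L(93) = -34510/828 + 29115/(((½)/93)) = -34510*1/828 + 29115/(((½)*(1/93))) = -17255/414 + 29115/(1/186) = -17255/414 + 29115*186 = -17255/414 + 5415390 = 2241954205/414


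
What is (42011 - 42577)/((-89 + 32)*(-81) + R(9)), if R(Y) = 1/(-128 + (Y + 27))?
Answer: -52072/424763 ≈ -0.12259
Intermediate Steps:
R(Y) = 1/(-101 + Y) (R(Y) = 1/(-128 + (27 + Y)) = 1/(-101 + Y))
(42011 - 42577)/((-89 + 32)*(-81) + R(9)) = (42011 - 42577)/((-89 + 32)*(-81) + 1/(-101 + 9)) = -566/(-57*(-81) + 1/(-92)) = -566/(4617 - 1/92) = -566/424763/92 = -566*92/424763 = -52072/424763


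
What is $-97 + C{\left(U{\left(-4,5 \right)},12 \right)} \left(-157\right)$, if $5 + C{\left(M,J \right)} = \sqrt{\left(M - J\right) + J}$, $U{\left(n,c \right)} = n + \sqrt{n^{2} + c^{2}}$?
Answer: $688 - 157 \sqrt{-4 + \sqrt{41}} \approx 444.62$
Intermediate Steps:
$U{\left(n,c \right)} = n + \sqrt{c^{2} + n^{2}}$
$C{\left(M,J \right)} = -5 + \sqrt{M}$ ($C{\left(M,J \right)} = -5 + \sqrt{\left(M - J\right) + J} = -5 + \sqrt{M}$)
$-97 + C{\left(U{\left(-4,5 \right)},12 \right)} \left(-157\right) = -97 + \left(-5 + \sqrt{-4 + \sqrt{5^{2} + \left(-4\right)^{2}}}\right) \left(-157\right) = -97 + \left(-5 + \sqrt{-4 + \sqrt{25 + 16}}\right) \left(-157\right) = -97 + \left(-5 + \sqrt{-4 + \sqrt{41}}\right) \left(-157\right) = -97 + \left(785 - 157 \sqrt{-4 + \sqrt{41}}\right) = 688 - 157 \sqrt{-4 + \sqrt{41}}$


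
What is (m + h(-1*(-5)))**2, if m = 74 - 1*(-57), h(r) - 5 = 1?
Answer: 18769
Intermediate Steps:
h(r) = 6 (h(r) = 5 + 1 = 6)
m = 131 (m = 74 + 57 = 131)
(m + h(-1*(-5)))**2 = (131 + 6)**2 = 137**2 = 18769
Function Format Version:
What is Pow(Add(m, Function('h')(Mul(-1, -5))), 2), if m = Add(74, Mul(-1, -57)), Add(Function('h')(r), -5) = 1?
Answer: 18769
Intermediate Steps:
Function('h')(r) = 6 (Function('h')(r) = Add(5, 1) = 6)
m = 131 (m = Add(74, 57) = 131)
Pow(Add(m, Function('h')(Mul(-1, -5))), 2) = Pow(Add(131, 6), 2) = Pow(137, 2) = 18769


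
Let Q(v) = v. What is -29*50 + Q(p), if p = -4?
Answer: -1454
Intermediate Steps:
-29*50 + Q(p) = -29*50 - 4 = -1450 - 4 = -1454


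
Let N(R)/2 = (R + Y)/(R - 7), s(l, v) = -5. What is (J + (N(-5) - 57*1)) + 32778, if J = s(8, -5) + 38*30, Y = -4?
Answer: 67715/2 ≈ 33858.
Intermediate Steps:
N(R) = 2*(-4 + R)/(-7 + R) (N(R) = 2*((R - 4)/(R - 7)) = 2*((-4 + R)/(-7 + R)) = 2*(-4 + R)/(-7 + R))
J = 1135 (J = -5 + 38*30 = -5 + 1140 = 1135)
(J + (N(-5) - 57*1)) + 32778 = (1135 + (2*(-4 - 5)/(-7 - 5) - 57*1)) + 32778 = (1135 + (2*(-9)/(-12) - 57)) + 32778 = (1135 + (2*(-1/12)*(-9) - 57)) + 32778 = (1135 + (3/2 - 57)) + 32778 = (1135 - 111/2) + 32778 = 2159/2 + 32778 = 67715/2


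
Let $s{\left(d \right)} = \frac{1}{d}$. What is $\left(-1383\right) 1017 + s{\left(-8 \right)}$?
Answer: $- \frac{11252089}{8} \approx -1.4065 \cdot 10^{6}$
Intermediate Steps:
$\left(-1383\right) 1017 + s{\left(-8 \right)} = \left(-1383\right) 1017 + \frac{1}{-8} = -1406511 - \frac{1}{8} = - \frac{11252089}{8}$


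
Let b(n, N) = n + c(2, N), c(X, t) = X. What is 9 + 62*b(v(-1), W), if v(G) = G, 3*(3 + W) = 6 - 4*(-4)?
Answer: 71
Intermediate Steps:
W = 13/3 (W = -3 + (6 - 4*(-4))/3 = -3 + (6 + 16)/3 = -3 + (1/3)*22 = -3 + 22/3 = 13/3 ≈ 4.3333)
b(n, N) = 2 + n (b(n, N) = n + 2 = 2 + n)
9 + 62*b(v(-1), W) = 9 + 62*(2 - 1) = 9 + 62*1 = 9 + 62 = 71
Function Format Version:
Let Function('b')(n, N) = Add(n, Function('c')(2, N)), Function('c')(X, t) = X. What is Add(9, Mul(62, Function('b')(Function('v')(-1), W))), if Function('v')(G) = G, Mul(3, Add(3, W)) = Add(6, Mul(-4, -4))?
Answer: 71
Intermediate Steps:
W = Rational(13, 3) (W = Add(-3, Mul(Rational(1, 3), Add(6, Mul(-4, -4)))) = Add(-3, Mul(Rational(1, 3), Add(6, 16))) = Add(-3, Mul(Rational(1, 3), 22)) = Add(-3, Rational(22, 3)) = Rational(13, 3) ≈ 4.3333)
Function('b')(n, N) = Add(2, n) (Function('b')(n, N) = Add(n, 2) = Add(2, n))
Add(9, Mul(62, Function('b')(Function('v')(-1), W))) = Add(9, Mul(62, Add(2, -1))) = Add(9, Mul(62, 1)) = Add(9, 62) = 71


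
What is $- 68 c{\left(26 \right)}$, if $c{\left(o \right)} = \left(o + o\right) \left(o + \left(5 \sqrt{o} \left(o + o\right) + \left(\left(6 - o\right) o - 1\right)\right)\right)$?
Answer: $1750320 - 919360 \sqrt{26} \approx -2.9375 \cdot 10^{6}$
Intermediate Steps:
$c{\left(o \right)} = 2 o \left(-1 + o + 10 o^{\frac{3}{2}} + o \left(6 - o\right)\right)$ ($c{\left(o \right)} = 2 o \left(o + \left(5 \sqrt{o} 2 o + \left(o \left(6 - o\right) - 1\right)\right)\right) = 2 o \left(o + \left(10 o^{\frac{3}{2}} + \left(-1 + o \left(6 - o\right)\right)\right)\right) = 2 o \left(o + \left(-1 + 10 o^{\frac{3}{2}} + o \left(6 - o\right)\right)\right) = 2 o \left(-1 + o + 10 o^{\frac{3}{2}} + o \left(6 - o\right)\right)$)
$- 68 c{\left(26 \right)} = - 68 \left(\left(-2\right) 26 - 2 \cdot 26^{3} + 14 \cdot 26^{2} + 20 \cdot 26^{\frac{5}{2}}\right) = - 68 \left(-52 - 35152 + 14 \cdot 676 + 20 \cdot 676 \sqrt{26}\right) = - 68 \left(-52 - 35152 + 9464 + 13520 \sqrt{26}\right) = - 68 \left(-25740 + 13520 \sqrt{26}\right) = 1750320 - 919360 \sqrt{26}$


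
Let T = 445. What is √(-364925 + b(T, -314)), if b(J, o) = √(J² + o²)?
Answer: √(-364925 + √296621) ≈ 603.64*I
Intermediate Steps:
√(-364925 + b(T, -314)) = √(-364925 + √(445² + (-314)²)) = √(-364925 + √(198025 + 98596)) = √(-364925 + √296621)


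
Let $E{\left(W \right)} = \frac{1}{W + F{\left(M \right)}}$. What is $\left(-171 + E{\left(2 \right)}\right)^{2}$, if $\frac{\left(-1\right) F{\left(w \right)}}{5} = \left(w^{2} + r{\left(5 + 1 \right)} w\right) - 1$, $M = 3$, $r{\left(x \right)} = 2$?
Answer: $\frac{135233641}{4624} \approx 29246.0$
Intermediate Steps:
$F{\left(w \right)} = 5 - 10 w - 5 w^{2}$ ($F{\left(w \right)} = - 5 \left(\left(w^{2} + 2 w\right) - 1\right) = - 5 \left(-1 + w^{2} + 2 w\right) = 5 - 10 w - 5 w^{2}$)
$E{\left(W \right)} = \frac{1}{-70 + W}$ ($E{\left(W \right)} = \frac{1}{W - \left(25 + 45\right)} = \frac{1}{W - 70} = \frac{1}{-70 + W}$)
$\left(-171 + E{\left(2 \right)}\right)^{2} = \left(-171 + \frac{1}{-70 + 2}\right)^{2} = \left(-171 + \frac{1}{-68}\right)^{2} = \left(-171 - \frac{1}{68}\right)^{2} = \left(- \frac{11629}{68}\right)^{2} = \frac{135233641}{4624}$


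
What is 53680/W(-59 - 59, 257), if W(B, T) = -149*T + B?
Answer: -53680/38411 ≈ -1.3975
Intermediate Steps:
W(B, T) = B - 149*T
53680/W(-59 - 59, 257) = 53680/((-59 - 59) - 149*257) = 53680/(-118 - 38293) = 53680/(-38411) = 53680*(-1/38411) = -53680/38411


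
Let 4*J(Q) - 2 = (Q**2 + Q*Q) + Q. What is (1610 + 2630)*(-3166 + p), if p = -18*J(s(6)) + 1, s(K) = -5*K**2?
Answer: -1246407360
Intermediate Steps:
J(Q) = 1/2 + Q**2/2 + Q/4 (J(Q) = 1/2 + ((Q**2 + Q*Q) + Q)/4 = 1/2 + ((Q**2 + Q**2) + Q)/4 = 1/2 + (2*Q**2 + Q)/4 = 1/2 + (Q + 2*Q**2)/4 = 1/2 + (Q**2/2 + Q/4) = 1/2 + Q**2/2 + Q/4)
p = -290798 (p = -18*(1/2 + (-5*6**2)**2/2 + (-5*6**2)/4) + 1 = -18*(1/2 + (-5*36)**2/2 + (-5*36)/4) + 1 = -18*(1/2 + (1/2)*(-180)**2 + (1/4)*(-180)) + 1 = -18*(1/2 + (1/2)*32400 - 45) + 1 = -18*(1/2 + 16200 - 45) + 1 = -18*32311/2 + 1 = -290799 + 1 = -290798)
(1610 + 2630)*(-3166 + p) = (1610 + 2630)*(-3166 - 290798) = 4240*(-293964) = -1246407360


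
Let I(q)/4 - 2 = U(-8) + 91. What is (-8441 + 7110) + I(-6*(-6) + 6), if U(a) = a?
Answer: -991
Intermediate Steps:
I(q) = 340 (I(q) = 8 + 4*(-8 + 91) = 8 + 4*83 = 8 + 332 = 340)
(-8441 + 7110) + I(-6*(-6) + 6) = (-8441 + 7110) + 340 = -1331 + 340 = -991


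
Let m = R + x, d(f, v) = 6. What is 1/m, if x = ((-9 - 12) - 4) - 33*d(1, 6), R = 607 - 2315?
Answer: -1/1931 ≈ -0.00051787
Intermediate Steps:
R = -1708
x = -223 (x = ((-9 - 12) - 4) - 33*6 = (-21 - 4) - 198 = -25 - 198 = -223)
m = -1931 (m = -1708 - 223 = -1931)
1/m = 1/(-1931) = -1/1931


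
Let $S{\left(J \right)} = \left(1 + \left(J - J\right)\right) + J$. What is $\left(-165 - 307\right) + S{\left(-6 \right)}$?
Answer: $-477$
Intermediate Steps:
$S{\left(J \right)} = 1 + J$ ($S{\left(J \right)} = \left(1 + 0\right) + J = 1 + J$)
$\left(-165 - 307\right) + S{\left(-6 \right)} = \left(-165 - 307\right) + \left(1 - 6\right) = -472 - 5 = -477$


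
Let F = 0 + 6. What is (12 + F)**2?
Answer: 324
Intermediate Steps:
F = 6
(12 + F)**2 = (12 + 6)**2 = 18**2 = 324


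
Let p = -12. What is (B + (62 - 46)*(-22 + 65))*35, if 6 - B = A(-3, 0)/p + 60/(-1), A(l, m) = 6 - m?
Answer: 52815/2 ≈ 26408.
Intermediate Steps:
B = 133/2 (B = 6 - ((6 - 1*0)/(-12) + 60/(-1)) = 6 - ((6 + 0)*(-1/12) + 60*(-1)) = 6 - (6*(-1/12) - 60) = 6 - (-½ - 60) = 6 - 1*(-121/2) = 6 + 121/2 = 133/2 ≈ 66.500)
(B + (62 - 46)*(-22 + 65))*35 = (133/2 + (62 - 46)*(-22 + 65))*35 = (133/2 + 16*43)*35 = (133/2 + 688)*35 = (1509/2)*35 = 52815/2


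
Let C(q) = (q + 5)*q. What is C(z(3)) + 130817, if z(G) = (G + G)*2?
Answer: 131021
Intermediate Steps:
z(G) = 4*G (z(G) = (2*G)*2 = 4*G)
C(q) = q*(5 + q) (C(q) = (5 + q)*q = q*(5 + q))
C(z(3)) + 130817 = (4*3)*(5 + 4*3) + 130817 = 12*(5 + 12) + 130817 = 12*17 + 130817 = 204 + 130817 = 131021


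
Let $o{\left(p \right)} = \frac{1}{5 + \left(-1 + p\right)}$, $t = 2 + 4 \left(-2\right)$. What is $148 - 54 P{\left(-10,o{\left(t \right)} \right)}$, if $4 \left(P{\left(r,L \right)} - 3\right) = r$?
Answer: $121$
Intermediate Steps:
$t = -6$ ($t = 2 - 8 = -6$)
$o{\left(p \right)} = \frac{1}{4 + p}$
$P{\left(r,L \right)} = 3 + \frac{r}{4}$
$148 - 54 P{\left(-10,o{\left(t \right)} \right)} = 148 - 54 \left(3 + \frac{1}{4} \left(-10\right)\right) = 148 - 54 \left(3 - \frac{5}{2}\right) = 148 - 27 = 121$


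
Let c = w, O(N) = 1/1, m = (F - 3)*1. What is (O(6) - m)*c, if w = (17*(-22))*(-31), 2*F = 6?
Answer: 11594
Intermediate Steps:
F = 3 (F = (1/2)*6 = 3)
m = 0 (m = (3 - 3)*1 = 0*1 = 0)
O(N) = 1
w = 11594 (w = -374*(-31) = 11594)
c = 11594
(O(6) - m)*c = (1 - 1*0)*11594 = (1 + 0)*11594 = 1*11594 = 11594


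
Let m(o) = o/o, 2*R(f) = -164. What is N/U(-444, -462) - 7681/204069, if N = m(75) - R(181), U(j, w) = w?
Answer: -2276261/10475542 ≈ -0.21729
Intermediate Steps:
R(f) = -82 (R(f) = (½)*(-164) = -82)
m(o) = 1
N = 83 (N = 1 - 1*(-82) = 1 + 82 = 83)
N/U(-444, -462) - 7681/204069 = 83/(-462) - 7681/204069 = 83*(-1/462) - 7681*1/204069 = -83/462 - 7681/204069 = -2276261/10475542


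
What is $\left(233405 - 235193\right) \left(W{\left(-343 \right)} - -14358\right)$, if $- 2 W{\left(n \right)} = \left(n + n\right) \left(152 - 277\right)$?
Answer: $50988396$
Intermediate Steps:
$W{\left(n \right)} = 125 n$ ($W{\left(n \right)} = - \frac{\left(n + n\right) \left(152 - 277\right)}{2} = - \frac{2 n \left(-125\right)}{2} = - \frac{\left(-250\right) n}{2} = 125 n$)
$\left(233405 - 235193\right) \left(W{\left(-343 \right)} - -14358\right) = \left(233405 - 235193\right) \left(125 \left(-343\right) - -14358\right) = - 1788 \left(-42875 + \left(-99 + 14457\right)\right) = - 1788 \left(-42875 + 14358\right) = \left(-1788\right) \left(-28517\right) = 50988396$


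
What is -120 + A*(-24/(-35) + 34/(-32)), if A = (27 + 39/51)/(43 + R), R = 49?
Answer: -13150049/109480 ≈ -120.11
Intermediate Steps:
A = 118/391 (A = (27 + 39/51)/(43 + 49) = (27 + 39*(1/51))/92 = (27 + 13/17)*(1/92) = (472/17)*(1/92) = 118/391 ≈ 0.30179)
-120 + A*(-24/(-35) + 34/(-32)) = -120 + 118*(-24/(-35) + 34/(-32))/391 = -120 + 118*(-24*(-1/35) + 34*(-1/32))/391 = -120 + 118*(24/35 - 17/16)/391 = -120 + (118/391)*(-211/560) = -120 - 12449/109480 = -13150049/109480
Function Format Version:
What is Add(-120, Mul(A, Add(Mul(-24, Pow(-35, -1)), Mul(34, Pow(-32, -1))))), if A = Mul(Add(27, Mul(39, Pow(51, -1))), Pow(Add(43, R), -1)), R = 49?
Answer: Rational(-13150049, 109480) ≈ -120.11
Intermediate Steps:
A = Rational(118, 391) (A = Mul(Add(27, Mul(39, Pow(51, -1))), Pow(Add(43, 49), -1)) = Mul(Add(27, Mul(39, Rational(1, 51))), Pow(92, -1)) = Mul(Add(27, Rational(13, 17)), Rational(1, 92)) = Mul(Rational(472, 17), Rational(1, 92)) = Rational(118, 391) ≈ 0.30179)
Add(-120, Mul(A, Add(Mul(-24, Pow(-35, -1)), Mul(34, Pow(-32, -1))))) = Add(-120, Mul(Rational(118, 391), Add(Mul(-24, Pow(-35, -1)), Mul(34, Pow(-32, -1))))) = Add(-120, Mul(Rational(118, 391), Add(Mul(-24, Rational(-1, 35)), Mul(34, Rational(-1, 32))))) = Add(-120, Mul(Rational(118, 391), Add(Rational(24, 35), Rational(-17, 16)))) = Add(-120, Mul(Rational(118, 391), Rational(-211, 560))) = Add(-120, Rational(-12449, 109480)) = Rational(-13150049, 109480)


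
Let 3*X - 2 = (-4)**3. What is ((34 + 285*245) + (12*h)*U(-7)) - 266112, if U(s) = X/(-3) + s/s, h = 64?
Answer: -570583/3 ≈ -1.9019e+5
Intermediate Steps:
X = -62/3 (X = 2/3 + (1/3)*(-4)**3 = 2/3 + (1/3)*(-64) = 2/3 - 64/3 = -62/3 ≈ -20.667)
U(s) = 71/9 (U(s) = -62/3/(-3) + s/s = -62/3*(-1/3) + 1 = 62/9 + 1 = 71/9)
((34 + 285*245) + (12*h)*U(-7)) - 266112 = ((34 + 285*245) + (12*64)*(71/9)) - 266112 = ((34 + 69825) + 768*(71/9)) - 266112 = (69859 + 18176/3) - 266112 = 227753/3 - 266112 = -570583/3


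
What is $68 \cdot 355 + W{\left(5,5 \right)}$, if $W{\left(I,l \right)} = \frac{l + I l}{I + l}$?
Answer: $24143$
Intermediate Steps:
$W{\left(I,l \right)} = \frac{l + I l}{I + l}$
$68 \cdot 355 + W{\left(5,5 \right)} = 68 \cdot 355 + \frac{5 \left(1 + 5\right)}{5 + 5} = 24140 + 5 \cdot \frac{1}{10} \cdot 6 = 24140 + 3 = 24143$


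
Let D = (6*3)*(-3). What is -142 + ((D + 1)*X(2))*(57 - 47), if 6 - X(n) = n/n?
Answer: -2792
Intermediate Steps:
D = -54 (D = 18*(-3) = -54)
X(n) = 5 (X(n) = 6 - n/n = 6 - 1*1 = 6 - 1 = 5)
-142 + ((D + 1)*X(2))*(57 - 47) = -142 + ((-54 + 1)*5)*(57 - 47) = -142 - 53*5*10 = -142 - 265*10 = -142 - 2650 = -2792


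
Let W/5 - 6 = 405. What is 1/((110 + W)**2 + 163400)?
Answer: 1/4850625 ≈ 2.0616e-7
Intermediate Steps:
W = 2055 (W = 30 + 5*405 = 30 + 2025 = 2055)
1/((110 + W)**2 + 163400) = 1/((110 + 2055)**2 + 163400) = 1/(2165**2 + 163400) = 1/(4687225 + 163400) = 1/4850625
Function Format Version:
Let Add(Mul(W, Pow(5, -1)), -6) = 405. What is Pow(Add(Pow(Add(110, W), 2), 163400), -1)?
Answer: Rational(1, 4850625) ≈ 2.0616e-7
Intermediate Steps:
W = 2055 (W = Add(30, Mul(5, 405)) = Add(30, 2025) = 2055)
Pow(Add(Pow(Add(110, W), 2), 163400), -1) = Pow(Add(Pow(Add(110, 2055), 2), 163400), -1) = Pow(Add(Pow(2165, 2), 163400), -1) = Pow(Add(4687225, 163400), -1) = Pow(4850625, -1) = Rational(1, 4850625)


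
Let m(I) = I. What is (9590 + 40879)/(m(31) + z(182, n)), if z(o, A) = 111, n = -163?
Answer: 50469/142 ≈ 355.42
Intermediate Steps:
(9590 + 40879)/(m(31) + z(182, n)) = (9590 + 40879)/(31 + 111) = 50469/142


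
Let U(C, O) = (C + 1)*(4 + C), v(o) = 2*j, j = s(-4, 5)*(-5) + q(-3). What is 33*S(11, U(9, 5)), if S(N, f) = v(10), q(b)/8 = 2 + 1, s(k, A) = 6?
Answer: -396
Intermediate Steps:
q(b) = 24 (q(b) = 8*(2 + 1) = 8*3 = 24)
j = -6 (j = 6*(-5) + 24 = -30 + 24 = -6)
v(o) = -12 (v(o) = 2*(-6) = -12)
U(C, O) = (1 + C)*(4 + C)
S(N, f) = -12
33*S(11, U(9, 5)) = 33*(-12) = -396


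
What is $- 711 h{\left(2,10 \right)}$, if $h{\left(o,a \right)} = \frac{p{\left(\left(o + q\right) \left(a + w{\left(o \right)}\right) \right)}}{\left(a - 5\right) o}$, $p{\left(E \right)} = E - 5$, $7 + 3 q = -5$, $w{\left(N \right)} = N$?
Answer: $\frac{20619}{10} \approx 2061.9$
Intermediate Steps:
$q = -4$ ($q = - \frac{7}{3} + \frac{1}{3} \left(-5\right) = - \frac{7}{3} - \frac{5}{3} = -4$)
$p{\left(E \right)} = -5 + E$
$h{\left(o,a \right)} = \frac{-5 + \left(-4 + o\right) \left(a + o\right)}{o \left(-5 + a\right)}$ ($h{\left(o,a \right)} = \frac{-5 + \left(o - 4\right) \left(a + o\right)}{\left(a - 5\right) o} = \frac{-5 + \left(-4 + o\right) \left(a + o\right)}{\left(-5 + a\right) o} = \frac{-5 + \left(-4 + o\right) \left(a + o\right)}{o \left(-5 + a\right)}$)
$- 711 h{\left(2,10 \right)} = - 711 \frac{-5 + 2^{2} - 40 - 8 + 10 \cdot 2}{2 \left(-5 + 10\right)} = - 711 \frac{-5 + 4 - 40 - 8 + 20}{2 \cdot 5} = - 711 \cdot \frac{1}{2} \cdot \frac{1}{5} \left(-29\right) = \left(-711\right) \left(- \frac{29}{10}\right) = \frac{20619}{10}$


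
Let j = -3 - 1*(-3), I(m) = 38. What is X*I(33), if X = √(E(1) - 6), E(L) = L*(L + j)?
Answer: 38*I*√5 ≈ 84.971*I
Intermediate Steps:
j = 0 (j = -3 + 3 = 0)
E(L) = L² (E(L) = L*(L + 0) = L*L = L²)
X = I*√5 (X = √(1² - 6) = √(1 - 6) = √(-5) = I*√5 ≈ 2.2361*I)
X*I(33) = (I*√5)*38 = 38*I*√5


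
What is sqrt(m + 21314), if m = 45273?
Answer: sqrt(66587) ≈ 258.04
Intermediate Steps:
sqrt(m + 21314) = sqrt(45273 + 21314) = sqrt(66587)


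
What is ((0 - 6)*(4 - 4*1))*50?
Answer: 0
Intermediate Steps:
((0 - 6)*(4 - 4*1))*50 = -6*(4 - 4)*50 = -6*0*50 = 0*50 = 0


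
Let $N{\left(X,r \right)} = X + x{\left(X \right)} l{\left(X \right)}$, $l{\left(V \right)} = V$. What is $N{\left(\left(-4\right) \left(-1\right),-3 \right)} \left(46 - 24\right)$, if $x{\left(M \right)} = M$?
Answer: $440$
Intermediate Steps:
$N{\left(X,r \right)} = X + X^{2}$ ($N{\left(X,r \right)} = X + X X = X + X^{2}$)
$N{\left(\left(-4\right) \left(-1\right),-3 \right)} \left(46 - 24\right) = \left(-4\right) \left(-1\right) \left(1 - -4\right) \left(46 - 24\right) = 4 \left(1 + 4\right) 22 = 4 \cdot 5 \cdot 22 = 20 \cdot 22 = 440$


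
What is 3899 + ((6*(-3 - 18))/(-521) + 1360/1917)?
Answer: 3895103645/998757 ≈ 3900.0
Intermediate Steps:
3899 + ((6*(-3 - 18))/(-521) + 1360/1917) = 3899 + ((6*(-21))*(-1/521) + 1360*(1/1917)) = 3899 + (-126*(-1/521) + 1360/1917) = 3899 + (126/521 + 1360/1917) = 3899 + 950102/998757 = 3895103645/998757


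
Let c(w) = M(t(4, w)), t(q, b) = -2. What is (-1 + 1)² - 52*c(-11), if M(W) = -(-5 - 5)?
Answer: -520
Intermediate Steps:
M(W) = 10 (M(W) = -1*(-10) = 10)
c(w) = 10
(-1 + 1)² - 52*c(-11) = (-1 + 1)² - 52*10 = 0² - 520 = 0 - 520 = -520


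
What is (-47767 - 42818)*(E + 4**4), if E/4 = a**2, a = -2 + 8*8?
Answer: -1416024720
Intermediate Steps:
a = 62 (a = -2 + 64 = 62)
E = 15376 (E = 4*62**2 = 4*3844 = 15376)
(-47767 - 42818)*(E + 4**4) = (-47767 - 42818)*(15376 + 4**4) = -90585*(15376 + 256) = -90585*15632 = -1416024720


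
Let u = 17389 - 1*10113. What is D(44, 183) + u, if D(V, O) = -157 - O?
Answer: 6936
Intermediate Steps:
u = 7276 (u = 17389 - 10113 = 7276)
D(44, 183) + u = (-157 - 1*183) + 7276 = (-157 - 183) + 7276 = -340 + 7276 = 6936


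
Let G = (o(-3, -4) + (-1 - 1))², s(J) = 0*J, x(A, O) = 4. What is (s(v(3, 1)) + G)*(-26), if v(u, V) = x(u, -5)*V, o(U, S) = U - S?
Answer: -26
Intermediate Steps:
v(u, V) = 4*V
s(J) = 0
G = 1 (G = ((-3 - 1*(-4)) + (-1 - 1))² = ((-3 + 4) - 2)² = (1 - 2)² = (-1)² = 1)
(s(v(3, 1)) + G)*(-26) = (0 + 1)*(-26) = 1*(-26) = -26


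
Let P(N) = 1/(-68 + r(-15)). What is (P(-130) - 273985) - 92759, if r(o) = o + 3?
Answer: -29339521/80 ≈ -3.6674e+5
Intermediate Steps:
r(o) = 3 + o
P(N) = -1/80 (P(N) = 1/(-68 + (3 - 15)) = 1/(-68 - 12) = 1/(-80) = -1/80)
(P(-130) - 273985) - 92759 = (-1/80 - 273985) - 92759 = -21918801/80 - 92759 = -29339521/80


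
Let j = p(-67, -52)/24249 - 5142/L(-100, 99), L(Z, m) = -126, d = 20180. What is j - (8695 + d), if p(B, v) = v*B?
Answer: -1631459202/56581 ≈ -28834.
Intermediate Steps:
p(B, v) = B*v
j = 2317173/56581 (j = -67*(-52)/24249 - 5142/(-126) = 3484*(1/24249) - 5142*(-1/126) = 3484/24249 + 857/21 = 2317173/56581 ≈ 40.953)
j - (8695 + d) = 2317173/56581 - (8695 + 20180) = 2317173/56581 - 1*28875 = 2317173/56581 - 28875 = -1631459202/56581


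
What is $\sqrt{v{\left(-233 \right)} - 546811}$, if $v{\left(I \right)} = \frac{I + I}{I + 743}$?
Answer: $\frac{i \sqrt{35556444690}}{255} \approx 739.47 i$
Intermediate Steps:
$v{\left(I \right)} = \frac{2 I}{743 + I}$
$\sqrt{v{\left(-233 \right)} - 546811} = \sqrt{2 \left(-233\right) \frac{1}{743 - 233} - 546811} = \sqrt{2 \left(-233\right) \frac{1}{510} - 546811} = \sqrt{- \frac{233}{255} - 546811} = \sqrt{- \frac{139437038}{255}} = \frac{i \sqrt{35556444690}}{255}$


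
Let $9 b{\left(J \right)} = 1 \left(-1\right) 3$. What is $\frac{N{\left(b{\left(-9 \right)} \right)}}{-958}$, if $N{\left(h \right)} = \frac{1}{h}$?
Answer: $\frac{3}{958} \approx 0.0031315$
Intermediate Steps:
$b{\left(J \right)} = - \frac{1}{3}$ ($b{\left(J \right)} = \frac{1 \left(-1\right) 3}{9} = \frac{\left(-1\right) 3}{9} = \frac{1}{9} \left(-3\right) = - \frac{1}{3}$)
$\frac{N{\left(b{\left(-9 \right)} \right)}}{-958} = \frac{1}{\left(- \frac{1}{3}\right) \left(-958\right)} = \left(-3\right) \left(- \frac{1}{958}\right) = \frac{3}{958}$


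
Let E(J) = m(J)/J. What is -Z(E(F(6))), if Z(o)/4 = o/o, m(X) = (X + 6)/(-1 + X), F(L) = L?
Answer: -4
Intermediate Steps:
m(X) = (6 + X)/(-1 + X)
E(J) = (6 + J)/(J*(-1 + J)) (E(J) = ((6 + J)/(-1 + J))/J = (6 + J)/(J*(-1 + J)))
Z(o) = 4 (Z(o) = 4*(o/o) = 4*1 = 4)
-Z(E(F(6))) = -1*4 = -4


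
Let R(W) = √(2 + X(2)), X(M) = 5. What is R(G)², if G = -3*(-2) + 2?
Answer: 7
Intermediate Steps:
G = 8 (G = 6 + 2 = 8)
R(W) = √7 (R(W) = √(2 + 5) = √7)
R(G)² = (√7)² = 7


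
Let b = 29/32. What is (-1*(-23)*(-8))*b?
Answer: -667/4 ≈ -166.75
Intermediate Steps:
b = 29/32 (b = 29*(1/32) = 29/32 ≈ 0.90625)
(-1*(-23)*(-8))*b = (-1*(-23)*(-8))*(29/32) = (23*(-8))*(29/32) = -184*29/32 = -667/4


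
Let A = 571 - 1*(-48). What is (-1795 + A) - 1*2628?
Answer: -3804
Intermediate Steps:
A = 619 (A = 571 + 48 = 619)
(-1795 + A) - 1*2628 = (-1795 + 619) - 1*2628 = -1176 - 2628 = -3804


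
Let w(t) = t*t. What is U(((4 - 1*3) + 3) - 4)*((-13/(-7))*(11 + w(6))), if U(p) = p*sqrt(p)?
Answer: 0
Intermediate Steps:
w(t) = t**2
U(p) = p**(3/2)
U(((4 - 1*3) + 3) - 4)*((-13/(-7))*(11 + w(6))) = (((4 - 1*3) + 3) - 4)**(3/2)*((-13/(-7))*(11 + 6**2)) = (((4 - 3) + 3) - 4)**(3/2)*((-13*(-1/7))*(11 + 36)) = ((1 + 3) - 4)**(3/2)*((13/7)*47) = (4 - 4)**(3/2)*(611/7) = 0**(3/2)*(611/7) = 0*(611/7) = 0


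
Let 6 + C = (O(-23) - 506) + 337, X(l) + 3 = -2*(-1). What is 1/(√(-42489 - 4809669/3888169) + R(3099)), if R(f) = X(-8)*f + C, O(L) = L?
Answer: -4273097731/14143472959877 - I*√642361376699850390/42430418879631 ≈ -0.00030213 - 1.8889e-5*I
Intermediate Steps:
X(l) = -1 (X(l) = -3 - 2*(-1) = -3 + 2 = -1)
C = -198 (C = -6 + ((-23 - 506) + 337) = -6 + (-529 + 337) = -6 - 192 = -198)
R(f) = -198 - f (R(f) = -f - 198 = -198 - f)
1/(√(-42489 - 4809669/3888169) + R(3099)) = 1/(√(-42489 - 4809669/3888169) + (-198 - 1*3099)) = 1/(√(-42489 - 4809669*1/3888169) + (-198 - 3099)) = 1/(√(-42489 - 4809669/3888169) - 3297) = 1/(√(-165209222310/3888169) - 3297) = 1/(I*√642361376699850390/3888169 - 3297) = 1/(-3297 + I*√642361376699850390/3888169)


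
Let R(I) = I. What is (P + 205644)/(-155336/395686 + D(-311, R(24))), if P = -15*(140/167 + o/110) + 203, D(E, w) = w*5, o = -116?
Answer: 74813716543171/43469834804 ≈ 1721.0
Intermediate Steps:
D(E, w) = 5*w
P = 378869/1837 (P = -15*(140/167 - 116/110) + 203 = -15*(140*(1/167) - 116*1/110) + 203 = -15*(140/167 - 58/55) + 203 = -15*(-1986/9185) + 203 = 5958/1837 + 203 = 378869/1837 ≈ 206.24)
(P + 205644)/(-155336/395686 + D(-311, R(24))) = (378869/1837 + 205644)/(-155336/395686 + 5*24) = 378146897/(1837*(-155336*1/395686 + 120)) = 378146897/(1837*(-77668/197843 + 120)) = 378146897/(1837*(23663492/197843)) = (378146897/1837)*(197843/23663492) = 74813716543171/43469834804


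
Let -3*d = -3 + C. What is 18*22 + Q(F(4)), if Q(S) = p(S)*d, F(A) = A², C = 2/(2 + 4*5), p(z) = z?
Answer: 13580/33 ≈ 411.52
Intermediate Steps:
C = 1/11 (C = 2/(2 + 20) = 2/22 = 2*(1/22) = 1/11 ≈ 0.090909)
d = 32/33 (d = -(-3 + 1/11)/3 = -⅓*(-32/11) = 32/33 ≈ 0.96970)
Q(S) = 32*S/33 (Q(S) = S*(32/33) = 32*S/33)
18*22 + Q(F(4)) = 18*22 + (32/33)*4² = 396 + (32/33)*16 = 396 + 512/33 = 13580/33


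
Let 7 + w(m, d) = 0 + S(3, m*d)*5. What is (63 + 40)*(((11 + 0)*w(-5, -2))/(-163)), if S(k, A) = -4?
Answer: 30591/163 ≈ 187.67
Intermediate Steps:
w(m, d) = -27 (w(m, d) = -7 + (0 - 4*5) = -7 + (0 - 20) = -7 - 20 = -27)
(63 + 40)*(((11 + 0)*w(-5, -2))/(-163)) = (63 + 40)*(((11 + 0)*(-27))/(-163)) = 103*((11*(-27))*(-1/163)) = 103*(-297*(-1/163)) = 103*(297/163) = 30591/163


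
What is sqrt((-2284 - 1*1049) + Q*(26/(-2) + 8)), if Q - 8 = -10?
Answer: I*sqrt(3323) ≈ 57.645*I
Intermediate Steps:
Q = -2 (Q = 8 - 10 = -2)
sqrt((-2284 - 1*1049) + Q*(26/(-2) + 8)) = sqrt((-2284 - 1*1049) - 2*(26/(-2) + 8)) = sqrt((-2284 - 1049) - 2*(26*(-1/2) + 8)) = sqrt(-3333 - 2*(-13 + 8)) = sqrt(-3333 - 2*(-5)) = sqrt(-3333 + 10) = sqrt(-3323) = I*sqrt(3323)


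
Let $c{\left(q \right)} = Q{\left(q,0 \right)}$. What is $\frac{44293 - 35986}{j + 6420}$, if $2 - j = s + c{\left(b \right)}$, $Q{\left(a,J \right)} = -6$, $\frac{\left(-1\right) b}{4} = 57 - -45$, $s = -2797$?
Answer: $\frac{923}{1025} \approx 0.90049$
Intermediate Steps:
$b = -408$ ($b = - 4 \left(57 - -45\right) = - 4 \left(57 + 45\right) = \left(-4\right) 102 = -408$)
$c{\left(q \right)} = -6$
$j = 2805$ ($j = 2 - \left(-2797 - 6\right) = 2 - -2803 = 2 + 2803 = 2805$)
$\frac{44293 - 35986}{j + 6420} = \frac{44293 - 35986}{2805 + 6420} = \frac{8307}{9225} = 8307 \cdot \frac{1}{9225} = \frac{923}{1025}$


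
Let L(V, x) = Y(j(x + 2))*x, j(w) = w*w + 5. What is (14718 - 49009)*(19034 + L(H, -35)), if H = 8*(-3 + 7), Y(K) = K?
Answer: 660307496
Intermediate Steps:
j(w) = 5 + w**2 (j(w) = w**2 + 5 = 5 + w**2)
H = 32 (H = 8*4 = 32)
L(V, x) = x*(5 + (2 + x)**2) (L(V, x) = (5 + (x + 2)**2)*x = (5 + (2 + x)**2)*x = x*(5 + (2 + x)**2))
(14718 - 49009)*(19034 + L(H, -35)) = (14718 - 49009)*(19034 - 35*(5 + (2 - 35)**2)) = -34291*(19034 - 35*(5 + (-33)**2)) = -34291*(19034 - 35*(5 + 1089)) = -34291*(19034 - 35*1094) = -34291*(19034 - 38290) = -34291*(-19256) = 660307496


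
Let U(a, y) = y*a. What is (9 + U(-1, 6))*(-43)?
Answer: -129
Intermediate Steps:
U(a, y) = a*y
(9 + U(-1, 6))*(-43) = (9 - 1*6)*(-43) = (9 - 6)*(-43) = 3*(-43) = -129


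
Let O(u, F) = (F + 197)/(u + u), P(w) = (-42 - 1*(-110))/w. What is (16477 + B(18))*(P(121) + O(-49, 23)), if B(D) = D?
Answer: -164587110/5929 ≈ -27760.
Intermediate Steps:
P(w) = 68/w (P(w) = (-42 + 110)/w = 68/w)
O(u, F) = (197 + F)/(2*u) (O(u, F) = (197 + F)/((2*u)) = (197 + F)*(1/(2*u)) = (197 + F)/(2*u))
(16477 + B(18))*(P(121) + O(-49, 23)) = (16477 + 18)*(68/121 + (½)*(197 + 23)/(-49)) = 16495*(68*(1/121) + (½)*(-1/49)*220) = 16495*(68/121 - 110/49) = 16495*(-9978/5929) = -164587110/5929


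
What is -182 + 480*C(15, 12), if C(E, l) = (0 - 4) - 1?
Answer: -2582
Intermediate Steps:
C(E, l) = -5 (C(E, l) = -4 - 1 = -5)
-182 + 480*C(15, 12) = -182 + 480*(-5) = -182 - 2400 = -2582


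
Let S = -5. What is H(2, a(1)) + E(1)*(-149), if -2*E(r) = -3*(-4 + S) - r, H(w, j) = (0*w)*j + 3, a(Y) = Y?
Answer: 1940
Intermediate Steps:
H(w, j) = 3 (H(w, j) = 0*j + 3 = 0 + 3 = 3)
E(r) = -27/2 + r/2 (E(r) = -(-3*(-4 - 5) - r)/2 = -(-3*(-9) - r)/2 = -(27 - r)/2 = -27/2 + r/2)
H(2, a(1)) + E(1)*(-149) = 3 + (-27/2 + (½)*1)*(-149) = 3 + (-27/2 + ½)*(-149) = 3 - 13*(-149) = 3 + 1937 = 1940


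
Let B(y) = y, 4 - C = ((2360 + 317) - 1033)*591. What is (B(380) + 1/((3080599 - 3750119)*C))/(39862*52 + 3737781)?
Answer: 247192140160001/3779831277827360000 ≈ 6.5398e-5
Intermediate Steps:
C = -971600 (C = 4 - ((2360 + 317) - 1033)*591 = 4 - (2677 - 1033)*591 = 4 - 1644*591 = 4 - 1*971604 = 4 - 971604 = -971600)
(B(380) + 1/((3080599 - 3750119)*C))/(39862*52 + 3737781) = (380 + 1/((3080599 - 3750119)*(-971600)))/(39862*52 + 3737781) = (380 - 1/971600/(-669520))/(2072824 + 3737781) = (380 - 1/669520*(-1/971600))/5810605 = (380 + 1/650505632000)*(1/5810605) = (247192140160001/650505632000)*(1/5810605) = 247192140160001/3779831277827360000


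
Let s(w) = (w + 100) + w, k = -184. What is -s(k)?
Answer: 268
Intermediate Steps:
s(w) = 100 + 2*w (s(w) = (100 + w) + w = 100 + 2*w)
-s(k) = -(100 + 2*(-184)) = -(100 - 368) = -1*(-268) = 268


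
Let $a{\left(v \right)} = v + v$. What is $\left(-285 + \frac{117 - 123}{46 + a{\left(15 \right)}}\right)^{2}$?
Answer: $\frac{117353889}{1444} \approx 81270.0$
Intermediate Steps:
$a{\left(v \right)} = 2 v$
$\left(-285 + \frac{117 - 123}{46 + a{\left(15 \right)}}\right)^{2} = \left(-285 + \frac{117 - 123}{46 + 2 \cdot 15}\right)^{2} = \left(-285 - \frac{6}{46 + 30}\right)^{2} = \left(-285 - \frac{6}{76}\right)^{2} = \left(-285 - \frac{3}{38}\right)^{2} = \left(- \frac{10833}{38}\right)^{2} = \frac{117353889}{1444}$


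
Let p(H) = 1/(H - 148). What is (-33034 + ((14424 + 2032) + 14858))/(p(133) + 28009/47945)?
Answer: -123698100/37219 ≈ -3323.5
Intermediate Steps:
p(H) = 1/(-148 + H)
(-33034 + ((14424 + 2032) + 14858))/(p(133) + 28009/47945) = (-33034 + ((14424 + 2032) + 14858))/(1/(-148 + 133) + 28009/47945) = (-33034 + (16456 + 14858))/(1/(-15) + 28009*(1/47945)) = (-33034 + 31314)/(-1/15 + 28009/47945) = -1720/74438/143835 = -1720*143835/74438 = -123698100/37219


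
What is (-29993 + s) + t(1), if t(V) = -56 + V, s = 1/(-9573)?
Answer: -287649505/9573 ≈ -30048.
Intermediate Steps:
s = -1/9573 ≈ -0.00010446
(-29993 + s) + t(1) = (-29993 - 1/9573) + (-56 + 1) = -287122990/9573 - 55 = -287649505/9573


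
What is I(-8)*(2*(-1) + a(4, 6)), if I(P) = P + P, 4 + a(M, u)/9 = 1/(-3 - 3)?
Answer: 632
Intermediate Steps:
a(M, u) = -75/2 (a(M, u) = -36 + 9/(-3 - 3) = -36 + 9/(-6) = -36 + 9*(-1/6) = -36 - 3/2 = -75/2)
I(P) = 2*P
I(-8)*(2*(-1) + a(4, 6)) = (2*(-8))*(2*(-1) - 75/2) = -16*(-2 - 75/2) = -16*(-79/2) = 632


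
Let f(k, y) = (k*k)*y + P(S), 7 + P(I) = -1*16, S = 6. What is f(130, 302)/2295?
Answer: 1701259/765 ≈ 2223.9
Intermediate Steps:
P(I) = -23 (P(I) = -7 - 1*16 = -7 - 16 = -23)
f(k, y) = -23 + y*k**2 (f(k, y) = (k*k)*y - 23 = k**2*y - 23 = y*k**2 - 23 = -23 + y*k**2)
f(130, 302)/2295 = (-23 + 302*130**2)/2295 = (-23 + 302*16900)*(1/2295) = (-23 + 5103800)*(1/2295) = 5103777*(1/2295) = 1701259/765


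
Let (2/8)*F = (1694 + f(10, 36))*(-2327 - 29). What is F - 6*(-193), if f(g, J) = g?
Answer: -16057338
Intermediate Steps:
F = -16058496 (F = 4*((1694 + 10)*(-2327 - 29)) = 4*(1704*(-2356)) = 4*(-4014624) = -16058496)
F - 6*(-193) = -16058496 - 6*(-193) = -16058496 - 1*(-1158) = -16058496 + 1158 = -16057338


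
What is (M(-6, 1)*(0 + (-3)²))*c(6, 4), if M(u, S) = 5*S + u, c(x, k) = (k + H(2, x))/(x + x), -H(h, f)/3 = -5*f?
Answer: -141/2 ≈ -70.500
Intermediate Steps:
H(h, f) = 15*f (H(h, f) = -(-15)*f = 15*f)
c(x, k) = (k + 15*x)/(2*x) (c(x, k) = (k + 15*x)/(x + x) = (k + 15*x)/((2*x)) = (k + 15*x)*(1/(2*x)) = (k + 15*x)/(2*x))
M(u, S) = u + 5*S
(M(-6, 1)*(0 + (-3)²))*c(6, 4) = ((-6 + 5*1)*(0 + (-3)²))*((½)*(4 + 15*6)/6) = ((-6 + 5)*(0 + 9))*((½)*(⅙)*(4 + 90)) = (-1*9)*((½)*(⅙)*94) = -9*47/6 = -141/2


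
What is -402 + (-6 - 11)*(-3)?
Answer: -351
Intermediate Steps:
-402 + (-6 - 11)*(-3) = -402 - 17*(-3) = -402 + 51 = -351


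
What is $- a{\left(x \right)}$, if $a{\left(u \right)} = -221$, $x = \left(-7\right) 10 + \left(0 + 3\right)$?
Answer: $221$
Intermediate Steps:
$x = -67$ ($x = -70 + 3 = -67$)
$- a{\left(x \right)} = \left(-1\right) \left(-221\right) = 221$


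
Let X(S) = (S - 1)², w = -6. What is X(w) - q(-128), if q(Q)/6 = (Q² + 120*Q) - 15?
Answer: -6005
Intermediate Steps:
q(Q) = -90 + 6*Q² + 720*Q (q(Q) = 6*((Q² + 120*Q) - 15) = 6*(-15 + Q² + 120*Q) = -90 + 6*Q² + 720*Q)
X(S) = (-1 + S)²
X(w) - q(-128) = (-1 - 6)² - (-90 + 6*(-128)² + 720*(-128)) = (-7)² - (-90 + 6*16384 - 92160) = 49 - (-90 + 98304 - 92160) = 49 - 1*6054 = 49 - 6054 = -6005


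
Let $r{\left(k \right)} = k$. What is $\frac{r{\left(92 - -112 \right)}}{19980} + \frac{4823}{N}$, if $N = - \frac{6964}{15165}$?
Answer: $- \frac{121779305287}{11595060} \approx -10503.0$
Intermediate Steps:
$N = - \frac{6964}{15165}$ ($N = \left(-6964\right) \frac{1}{15165} = - \frac{6964}{15165} \approx -0.45922$)
$\frac{r{\left(92 - -112 \right)}}{19980} + \frac{4823}{N} = \frac{92 - -112}{19980} + \frac{4823}{- \frac{6964}{15165}} = \left(92 + 112\right) \frac{1}{19980} + 4823 \left(- \frac{15165}{6964}\right) = 204 \cdot \frac{1}{19980} - \frac{73140795}{6964} = \frac{17}{1665} - \frac{73140795}{6964} = - \frac{121779305287}{11595060}$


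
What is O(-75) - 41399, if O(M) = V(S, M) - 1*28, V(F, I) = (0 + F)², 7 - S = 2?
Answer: -41402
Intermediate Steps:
S = 5 (S = 7 - 1*2 = 7 - 2 = 5)
V(F, I) = F²
O(M) = -3 (O(M) = 5² - 1*28 = 25 - 28 = -3)
O(-75) - 41399 = -3 - 41399 = -41402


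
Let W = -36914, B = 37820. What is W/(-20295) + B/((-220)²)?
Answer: 464399/178596 ≈ 2.6003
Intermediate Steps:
W/(-20295) + B/((-220)²) = -36914/(-20295) + 37820/((-220)²) = -36914*(-1/20295) + 37820/48400 = 36914/20295 + 37820*(1/48400) = 36914/20295 + 1891/2420 = 464399/178596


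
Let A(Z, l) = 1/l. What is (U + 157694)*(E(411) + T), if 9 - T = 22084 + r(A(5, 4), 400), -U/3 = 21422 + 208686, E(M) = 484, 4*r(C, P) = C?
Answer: 92000380955/8 ≈ 1.1500e+10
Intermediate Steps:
r(C, P) = C/4
U = -690324 (U = -3*(21422 + 208686) = -3*230108 = -690324)
T = -353201/16 (T = 9 - (22084 + (1/4)/4) = 9 - (22084 + (1/4)*(1/4)) = 9 - (22084 + 1/16) = 9 - 1*353345/16 = 9 - 353345/16 = -353201/16 ≈ -22075.)
(U + 157694)*(E(411) + T) = (-690324 + 157694)*(484 - 353201/16) = -532630*(-345457/16) = 92000380955/8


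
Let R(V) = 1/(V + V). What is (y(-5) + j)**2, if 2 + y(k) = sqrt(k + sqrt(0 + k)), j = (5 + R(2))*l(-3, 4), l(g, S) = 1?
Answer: (13 + 4*sqrt(-5 + I*sqrt(5)))**2/16 ≈ 8.7376 + 17.113*I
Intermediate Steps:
R(V) = 1/(2*V)
j = 21/4 (j = (5 + (1/2)/2)*1 = (5 + (1/2)*(1/2))*1 = (5 + 1/4)*1 = (21/4)*1 = 21/4 ≈ 5.2500)
y(k) = -2 + sqrt(k + sqrt(k)) (y(k) = -2 + sqrt(k + sqrt(0 + k)) = -2 + sqrt(k + sqrt(k)))
(y(-5) + j)**2 = ((-2 + sqrt(-5 + sqrt(-5))) + 21/4)**2 = ((-2 + sqrt(-5 + I*sqrt(5))) + 21/4)**2 = (13/4 + sqrt(-5 + I*sqrt(5)))**2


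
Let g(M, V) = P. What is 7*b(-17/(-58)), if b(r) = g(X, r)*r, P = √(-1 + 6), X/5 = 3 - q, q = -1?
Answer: 119*√5/58 ≈ 4.5878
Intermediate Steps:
X = 20 (X = 5*(3 - 1*(-1)) = 5*(3 + 1) = 5*4 = 20)
P = √5 ≈ 2.2361
g(M, V) = √5
b(r) = r*√5 (b(r) = √5*r = r*√5)
7*b(-17/(-58)) = 7*((-17/(-58))*√5) = 7*((-17*(-1/58))*√5) = 7*(17*√5/58) = 119*√5/58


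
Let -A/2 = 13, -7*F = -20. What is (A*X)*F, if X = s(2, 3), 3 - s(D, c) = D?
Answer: -520/7 ≈ -74.286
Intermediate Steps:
s(D, c) = 3 - D
F = 20/7 (F = -⅐*(-20) = 20/7 ≈ 2.8571)
X = 1 (X = 3 - 1*2 = 3 - 2 = 1)
A = -26 (A = -2*13 = -26)
(A*X)*F = -26*1*(20/7) = -26*20/7 = -520/7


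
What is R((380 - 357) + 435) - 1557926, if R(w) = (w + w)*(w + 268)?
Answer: -892910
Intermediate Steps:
R(w) = 2*w*(268 + w) (R(w) = (2*w)*(268 + w) = 2*w*(268 + w))
R((380 - 357) + 435) - 1557926 = 2*((380 - 357) + 435)*(268 + ((380 - 357) + 435)) - 1557926 = 2*(23 + 435)*(268 + (23 + 435)) - 1557926 = 2*458*(268 + 458) - 1557926 = 2*458*726 - 1557926 = 665016 - 1557926 = -892910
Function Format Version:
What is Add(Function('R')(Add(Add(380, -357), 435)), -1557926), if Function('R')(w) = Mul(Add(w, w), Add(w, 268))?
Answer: -892910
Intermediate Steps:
Function('R')(w) = Mul(2, w, Add(268, w)) (Function('R')(w) = Mul(Mul(2, w), Add(268, w)) = Mul(2, w, Add(268, w)))
Add(Function('R')(Add(Add(380, -357), 435)), -1557926) = Add(Mul(2, Add(Add(380, -357), 435), Add(268, Add(Add(380, -357), 435))), -1557926) = Add(Mul(2, Add(23, 435), Add(268, Add(23, 435))), -1557926) = Add(Mul(2, 458, Add(268, 458)), -1557926) = Add(Mul(2, 458, 726), -1557926) = Add(665016, -1557926) = -892910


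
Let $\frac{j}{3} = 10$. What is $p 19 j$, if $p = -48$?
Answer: $-27360$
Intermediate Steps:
$j = 30$ ($j = 3 \cdot 10 = 30$)
$p 19 j = \left(-48\right) 19 \cdot 30 = \left(-912\right) 30 = -27360$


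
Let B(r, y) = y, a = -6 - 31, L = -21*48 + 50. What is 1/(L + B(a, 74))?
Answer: -1/884 ≈ -0.0011312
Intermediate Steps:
L = -958 (L = -1008 + 50 = -958)
a = -37
1/(L + B(a, 74)) = 1/(-958 + 74) = 1/(-884) = -1/884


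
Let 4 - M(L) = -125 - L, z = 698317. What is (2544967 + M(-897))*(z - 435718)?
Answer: 668104113201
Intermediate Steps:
M(L) = 129 + L (M(L) = 4 - (-125 - L) = 4 + (125 + L) = 129 + L)
(2544967 + M(-897))*(z - 435718) = (2544967 + (129 - 897))*(698317 - 435718) = (2544967 - 768)*262599 = 2544199*262599 = 668104113201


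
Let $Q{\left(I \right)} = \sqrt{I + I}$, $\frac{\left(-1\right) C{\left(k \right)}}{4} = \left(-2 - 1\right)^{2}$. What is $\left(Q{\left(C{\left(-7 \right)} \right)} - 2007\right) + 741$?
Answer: $-1266 + 6 i \sqrt{2} \approx -1266.0 + 8.4853 i$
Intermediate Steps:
$C{\left(k \right)} = -36$ ($C{\left(k \right)} = - 4 \left(-2 - 1\right)^{2} = - 4 \left(-3\right)^{2} = \left(-4\right) 9 = -36$)
$Q{\left(I \right)} = \sqrt{2} \sqrt{I}$ ($Q{\left(I \right)} = \sqrt{2 I} = \sqrt{2} \sqrt{I}$)
$\left(Q{\left(C{\left(-7 \right)} \right)} - 2007\right) + 741 = \left(\sqrt{2} \sqrt{-36} - 2007\right) + 741 = \left(\sqrt{2} \cdot 6 i - 2007\right) + 741 = \left(6 i \sqrt{2} - 2007\right) + 741 = \left(-2007 + 6 i \sqrt{2}\right) + 741 = -1266 + 6 i \sqrt{2}$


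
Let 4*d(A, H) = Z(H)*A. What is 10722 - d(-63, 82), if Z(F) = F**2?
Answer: 116625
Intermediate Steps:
d(A, H) = A*H**2/4 (d(A, H) = (H**2*A)/4 = (A*H**2)/4 = A*H**2/4)
10722 - d(-63, 82) = 10722 - (-63)*82**2/4 = 10722 - (-63)*6724/4 = 10722 - 1*(-105903) = 10722 + 105903 = 116625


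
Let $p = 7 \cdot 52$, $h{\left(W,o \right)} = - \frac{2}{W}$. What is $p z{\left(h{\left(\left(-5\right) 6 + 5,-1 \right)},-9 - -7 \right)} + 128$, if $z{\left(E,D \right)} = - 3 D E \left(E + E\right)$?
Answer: $\frac{97472}{625} \approx 155.96$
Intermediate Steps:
$p = 364$
$z{\left(E,D \right)} = - 6 D E^{2}$ ($z{\left(E,D \right)} = - 3 D E 2 E = - 3 D 2 E^{2} = - 6 D E^{2}$)
$p z{\left(h{\left(\left(-5\right) 6 + 5,-1 \right)},-9 - -7 \right)} + 128 = 364 \left(- 6 \left(-9 - -7\right) \left(- \frac{2}{\left(-5\right) 6 + 5}\right)^{2}\right) + 128 = 364 \left(- 6 \left(-9 + 7\right) \left(- \frac{2}{-30 + 5}\right)^{2}\right) + 128 = 364 \left(\left(-6\right) \left(-2\right) \left(- \frac{2}{-25}\right)^{2}\right) + 128 = 364 \left(\left(-6\right) \left(-2\right) \left(\left(-2\right) \left(- \frac{1}{25}\right)\right)^{2}\right) + 128 = 364 \left(\left(-6\right) \left(-2\right) \left(\frac{2}{25}\right)^{2}\right) + 128 = 364 \left(\left(-6\right) \left(-2\right) \frac{4}{625}\right) + 128 = 364 \cdot \frac{48}{625} + 128 = \frac{17472}{625} + 128 = \frac{97472}{625}$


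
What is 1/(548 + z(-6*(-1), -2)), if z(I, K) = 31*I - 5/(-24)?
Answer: 24/17621 ≈ 0.0013620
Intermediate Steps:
z(I, K) = 5/24 + 31*I (z(I, K) = 31*I - 5*(-1/24) = 31*I + 5/24 = 5/24 + 31*I)
1/(548 + z(-6*(-1), -2)) = 1/(548 + (5/24 + 31*(-6*(-1)))) = 1/(548 + (5/24 + 31*6)) = 1/(548 + (5/24 + 186)) = 1/(548 + 4469/24) = 1/(17621/24) = 24/17621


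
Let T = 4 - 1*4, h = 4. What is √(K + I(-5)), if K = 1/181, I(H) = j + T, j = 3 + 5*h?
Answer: 2*√188421/181 ≈ 4.7964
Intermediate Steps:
T = 0 (T = 4 - 4 = 0)
j = 23 (j = 3 + 5*4 = 3 + 20 = 23)
I(H) = 23 (I(H) = 23 + 0 = 23)
K = 1/181 ≈ 0.0055249
√(K + I(-5)) = √(1/181 + 23) = √(4164/181) = 2*√188421/181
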